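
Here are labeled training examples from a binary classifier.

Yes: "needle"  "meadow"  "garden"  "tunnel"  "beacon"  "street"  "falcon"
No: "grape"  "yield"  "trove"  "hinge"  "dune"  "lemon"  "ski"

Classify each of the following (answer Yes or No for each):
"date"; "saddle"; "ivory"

The simplest hypothesis consistent with all the labels is: length 6.
"date": length 4, fails this test → No. "saddle": length 6, passes → Yes. "ivory": length 5, fails this test → No.

No, Yes, No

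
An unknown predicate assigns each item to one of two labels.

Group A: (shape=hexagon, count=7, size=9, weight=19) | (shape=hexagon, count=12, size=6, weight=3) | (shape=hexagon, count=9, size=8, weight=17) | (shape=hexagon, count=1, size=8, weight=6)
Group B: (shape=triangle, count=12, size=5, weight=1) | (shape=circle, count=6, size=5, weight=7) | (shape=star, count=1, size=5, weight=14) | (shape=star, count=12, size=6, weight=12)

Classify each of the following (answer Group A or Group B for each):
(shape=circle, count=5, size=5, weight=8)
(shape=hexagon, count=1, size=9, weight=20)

Group B, Group A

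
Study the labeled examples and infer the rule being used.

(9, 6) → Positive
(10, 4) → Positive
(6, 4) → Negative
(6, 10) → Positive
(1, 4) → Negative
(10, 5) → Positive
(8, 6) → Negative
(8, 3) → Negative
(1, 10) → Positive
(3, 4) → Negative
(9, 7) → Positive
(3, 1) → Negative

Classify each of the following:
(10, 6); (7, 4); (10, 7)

Rule: max ≥ 9. This holds for each 'Positive' example and fails for each 'Negative' one.
(10, 6): max 10 — meets the rule, so Positive.
(7, 4): max 7 — doesn't match, so Negative.
(10, 7): max 10 — meets the rule, so Positive.

Positive, Negative, Positive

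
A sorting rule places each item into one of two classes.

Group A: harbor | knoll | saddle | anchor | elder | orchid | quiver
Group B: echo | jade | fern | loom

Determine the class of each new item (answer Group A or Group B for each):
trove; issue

Group A, Group A

The common property of the 'Group A' items is: length ≥ 5. No 'Group B' item has it.
trove: Group A (length 5).
issue: Group A (length 5).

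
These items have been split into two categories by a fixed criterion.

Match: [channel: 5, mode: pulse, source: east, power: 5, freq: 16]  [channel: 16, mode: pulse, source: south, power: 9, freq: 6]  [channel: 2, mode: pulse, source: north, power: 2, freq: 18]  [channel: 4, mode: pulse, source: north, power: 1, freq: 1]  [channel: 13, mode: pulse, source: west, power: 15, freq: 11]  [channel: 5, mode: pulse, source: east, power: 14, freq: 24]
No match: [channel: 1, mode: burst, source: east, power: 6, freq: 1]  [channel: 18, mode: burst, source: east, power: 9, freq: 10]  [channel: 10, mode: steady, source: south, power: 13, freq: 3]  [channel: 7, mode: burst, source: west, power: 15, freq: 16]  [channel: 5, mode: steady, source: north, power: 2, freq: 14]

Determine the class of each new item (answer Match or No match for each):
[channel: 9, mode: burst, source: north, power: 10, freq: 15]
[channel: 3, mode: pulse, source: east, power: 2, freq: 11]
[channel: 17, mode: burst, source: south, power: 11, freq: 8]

No match, Match, No match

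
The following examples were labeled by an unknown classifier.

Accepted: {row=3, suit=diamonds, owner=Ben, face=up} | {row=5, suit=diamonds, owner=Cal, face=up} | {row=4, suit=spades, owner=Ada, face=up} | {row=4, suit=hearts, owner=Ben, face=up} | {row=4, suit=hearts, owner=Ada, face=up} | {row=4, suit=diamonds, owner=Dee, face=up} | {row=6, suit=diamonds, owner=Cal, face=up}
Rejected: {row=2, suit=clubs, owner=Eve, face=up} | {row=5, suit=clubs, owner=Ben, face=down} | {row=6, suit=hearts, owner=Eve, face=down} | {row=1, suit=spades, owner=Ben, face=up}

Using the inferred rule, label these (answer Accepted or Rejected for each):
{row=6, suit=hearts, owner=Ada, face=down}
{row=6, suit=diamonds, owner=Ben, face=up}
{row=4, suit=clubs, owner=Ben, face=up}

Rejected, Accepted, Accepted

All 'Accepted' examples share one property — face is up AND row ≥ 3 — and every 'Rejected' example lacks it.
Rejected: {row=6, suit=hearts, owner=Ada, face=down}, since face is down, row = 6.
Accepted: {row=6, suit=diamonds, owner=Ben, face=up}, since face is up, row = 6.
Accepted: {row=4, suit=clubs, owner=Ben, face=up}, since face is up, row = 4.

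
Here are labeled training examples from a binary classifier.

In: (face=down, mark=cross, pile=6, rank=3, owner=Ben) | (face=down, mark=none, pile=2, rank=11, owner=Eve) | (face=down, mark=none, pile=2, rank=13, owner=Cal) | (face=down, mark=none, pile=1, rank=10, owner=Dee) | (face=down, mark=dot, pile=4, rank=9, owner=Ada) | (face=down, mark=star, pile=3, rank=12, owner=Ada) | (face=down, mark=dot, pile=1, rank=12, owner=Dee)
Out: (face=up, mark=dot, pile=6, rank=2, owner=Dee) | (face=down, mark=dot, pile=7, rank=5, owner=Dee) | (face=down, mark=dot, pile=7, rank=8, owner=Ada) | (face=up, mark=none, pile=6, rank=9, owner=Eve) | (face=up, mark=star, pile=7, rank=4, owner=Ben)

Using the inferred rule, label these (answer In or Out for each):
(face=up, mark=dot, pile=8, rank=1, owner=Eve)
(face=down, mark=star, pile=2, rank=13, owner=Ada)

A rule that fits every label: face is down AND pile ≤ 6 — true of each 'In' example, false of each 'Out' one.

Out, In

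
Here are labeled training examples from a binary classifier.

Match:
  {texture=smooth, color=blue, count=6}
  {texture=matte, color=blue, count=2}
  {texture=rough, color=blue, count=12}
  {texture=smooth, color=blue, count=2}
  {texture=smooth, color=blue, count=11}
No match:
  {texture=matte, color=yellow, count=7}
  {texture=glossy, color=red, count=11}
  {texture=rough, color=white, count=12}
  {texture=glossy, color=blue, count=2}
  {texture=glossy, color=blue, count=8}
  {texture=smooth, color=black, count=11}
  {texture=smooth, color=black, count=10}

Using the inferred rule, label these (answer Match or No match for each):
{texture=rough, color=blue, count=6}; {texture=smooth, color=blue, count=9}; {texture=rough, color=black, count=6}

Match, Match, No match

'Match' ⟺ color is blue AND texture is not glossy.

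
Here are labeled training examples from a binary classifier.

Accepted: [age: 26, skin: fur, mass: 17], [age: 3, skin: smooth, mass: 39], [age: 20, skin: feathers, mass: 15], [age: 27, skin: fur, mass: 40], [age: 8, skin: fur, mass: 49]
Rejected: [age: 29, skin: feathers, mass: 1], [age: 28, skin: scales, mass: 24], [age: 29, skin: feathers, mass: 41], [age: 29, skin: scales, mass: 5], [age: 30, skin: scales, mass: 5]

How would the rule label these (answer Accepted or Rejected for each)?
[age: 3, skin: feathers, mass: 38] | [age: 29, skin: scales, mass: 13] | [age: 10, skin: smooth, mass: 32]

The pattern is that an item is 'Accepted' exactly when: age ≤ 27.
[age: 3, skin: feathers, mass: 38]: Accepted (age = 3).
[age: 29, skin: scales, mass: 13]: Rejected (age = 29).
[age: 10, skin: smooth, mass: 32]: Accepted (age = 10).

Accepted, Rejected, Accepted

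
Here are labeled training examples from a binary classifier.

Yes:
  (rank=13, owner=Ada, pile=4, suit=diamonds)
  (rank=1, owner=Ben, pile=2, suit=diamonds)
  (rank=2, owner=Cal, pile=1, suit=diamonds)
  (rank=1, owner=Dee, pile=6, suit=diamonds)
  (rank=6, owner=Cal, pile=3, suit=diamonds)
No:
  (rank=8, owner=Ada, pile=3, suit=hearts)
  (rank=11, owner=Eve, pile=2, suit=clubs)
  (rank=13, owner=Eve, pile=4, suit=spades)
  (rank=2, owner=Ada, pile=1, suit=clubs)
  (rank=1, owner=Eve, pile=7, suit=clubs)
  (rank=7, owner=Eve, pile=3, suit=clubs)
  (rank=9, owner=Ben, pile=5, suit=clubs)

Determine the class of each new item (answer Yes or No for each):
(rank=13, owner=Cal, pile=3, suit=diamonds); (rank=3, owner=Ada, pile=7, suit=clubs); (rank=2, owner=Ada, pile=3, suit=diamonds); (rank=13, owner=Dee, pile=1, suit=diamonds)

Yes, No, Yes, Yes

Rule: suit is diamonds. This holds for each 'Yes' example and fails for each 'No' one.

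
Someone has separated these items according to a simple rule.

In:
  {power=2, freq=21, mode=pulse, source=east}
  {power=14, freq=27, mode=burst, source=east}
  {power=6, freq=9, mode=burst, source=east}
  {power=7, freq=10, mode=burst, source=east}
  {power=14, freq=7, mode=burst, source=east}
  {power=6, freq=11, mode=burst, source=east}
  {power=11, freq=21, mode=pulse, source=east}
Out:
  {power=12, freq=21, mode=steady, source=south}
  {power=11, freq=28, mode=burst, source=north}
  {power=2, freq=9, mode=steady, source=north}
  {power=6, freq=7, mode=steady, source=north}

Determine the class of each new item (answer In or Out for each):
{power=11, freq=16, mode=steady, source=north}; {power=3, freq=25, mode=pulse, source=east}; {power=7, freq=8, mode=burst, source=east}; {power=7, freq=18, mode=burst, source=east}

Out, In, In, In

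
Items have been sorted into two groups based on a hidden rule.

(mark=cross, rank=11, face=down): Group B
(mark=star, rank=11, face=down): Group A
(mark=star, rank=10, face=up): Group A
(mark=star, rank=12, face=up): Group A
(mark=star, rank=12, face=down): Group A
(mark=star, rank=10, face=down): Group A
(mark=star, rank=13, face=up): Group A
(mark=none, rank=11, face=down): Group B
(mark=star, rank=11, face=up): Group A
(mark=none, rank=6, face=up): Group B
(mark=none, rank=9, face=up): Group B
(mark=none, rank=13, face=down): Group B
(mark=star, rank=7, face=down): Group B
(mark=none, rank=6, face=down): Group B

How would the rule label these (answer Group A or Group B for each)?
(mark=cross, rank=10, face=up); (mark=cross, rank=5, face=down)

The pattern is that an item is 'Group A' exactly when: mark is star AND rank ≥ 9.
Group B: (mark=cross, rank=10, face=up), since mark is cross, rank = 10.
Group B: (mark=cross, rank=5, face=down), since mark is cross, rank = 5.

Group B, Group B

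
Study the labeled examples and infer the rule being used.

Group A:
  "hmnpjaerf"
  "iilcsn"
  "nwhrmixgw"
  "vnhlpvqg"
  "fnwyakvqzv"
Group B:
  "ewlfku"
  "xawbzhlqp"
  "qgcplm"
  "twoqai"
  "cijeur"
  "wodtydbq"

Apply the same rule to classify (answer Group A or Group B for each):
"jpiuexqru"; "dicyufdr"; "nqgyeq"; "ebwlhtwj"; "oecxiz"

The rule appears to be: contains 'n'.
"jpiuexqru" — no 'n', hence Group B.
"dicyufdr" — no 'n', hence Group B.
"nqgyeq" — has 'n', hence Group A.
"ebwlhtwj" — no 'n', hence Group B.
"oecxiz" — no 'n', hence Group B.

Group B, Group B, Group A, Group B, Group B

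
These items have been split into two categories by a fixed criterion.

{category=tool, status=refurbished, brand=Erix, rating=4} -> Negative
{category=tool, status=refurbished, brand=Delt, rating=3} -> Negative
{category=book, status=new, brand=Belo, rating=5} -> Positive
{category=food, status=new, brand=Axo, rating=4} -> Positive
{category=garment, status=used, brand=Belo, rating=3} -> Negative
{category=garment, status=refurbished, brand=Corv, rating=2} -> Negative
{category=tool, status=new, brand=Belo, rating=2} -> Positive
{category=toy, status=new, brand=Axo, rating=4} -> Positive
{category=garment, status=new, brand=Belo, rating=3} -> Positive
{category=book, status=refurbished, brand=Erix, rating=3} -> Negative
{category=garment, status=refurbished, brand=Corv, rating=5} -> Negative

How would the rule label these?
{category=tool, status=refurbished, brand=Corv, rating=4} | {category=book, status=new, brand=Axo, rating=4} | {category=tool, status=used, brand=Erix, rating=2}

Negative, Positive, Negative

The common property of the 'Positive' items is: status is new. No 'Negative' item has it.
Negative: {category=tool, status=refurbished, brand=Corv, rating=4}, since status is refurbished.
Positive: {category=book, status=new, brand=Axo, rating=4}, since status is new.
Negative: {category=tool, status=used, brand=Erix, rating=2}, since status is used.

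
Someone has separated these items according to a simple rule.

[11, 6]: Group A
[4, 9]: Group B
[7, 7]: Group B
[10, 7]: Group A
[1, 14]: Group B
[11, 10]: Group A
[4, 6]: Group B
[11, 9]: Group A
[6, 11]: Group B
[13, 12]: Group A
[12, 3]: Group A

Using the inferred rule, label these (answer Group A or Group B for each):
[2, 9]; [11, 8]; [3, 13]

One predicate separates the groups cleanly: first > second.
[2, 9]: 2 < 9 — lacks this property, so Group B. [11, 8]: 11 > 8 — fits, so Group A. [3, 13]: 3 < 13 — lacks this property, so Group B.

Group B, Group A, Group B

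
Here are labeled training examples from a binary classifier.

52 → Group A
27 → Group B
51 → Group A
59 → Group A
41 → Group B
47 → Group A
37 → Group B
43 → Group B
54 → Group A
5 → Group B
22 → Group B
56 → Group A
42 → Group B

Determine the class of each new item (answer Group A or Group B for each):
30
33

Group B, Group B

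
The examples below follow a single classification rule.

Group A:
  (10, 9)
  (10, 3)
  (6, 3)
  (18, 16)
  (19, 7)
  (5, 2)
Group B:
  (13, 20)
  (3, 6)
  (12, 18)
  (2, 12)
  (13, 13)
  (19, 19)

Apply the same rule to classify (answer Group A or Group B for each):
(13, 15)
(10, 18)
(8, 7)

Group B, Group B, Group A

All 'Group A' examples share one property — first > second — and every 'Group B' example lacks it.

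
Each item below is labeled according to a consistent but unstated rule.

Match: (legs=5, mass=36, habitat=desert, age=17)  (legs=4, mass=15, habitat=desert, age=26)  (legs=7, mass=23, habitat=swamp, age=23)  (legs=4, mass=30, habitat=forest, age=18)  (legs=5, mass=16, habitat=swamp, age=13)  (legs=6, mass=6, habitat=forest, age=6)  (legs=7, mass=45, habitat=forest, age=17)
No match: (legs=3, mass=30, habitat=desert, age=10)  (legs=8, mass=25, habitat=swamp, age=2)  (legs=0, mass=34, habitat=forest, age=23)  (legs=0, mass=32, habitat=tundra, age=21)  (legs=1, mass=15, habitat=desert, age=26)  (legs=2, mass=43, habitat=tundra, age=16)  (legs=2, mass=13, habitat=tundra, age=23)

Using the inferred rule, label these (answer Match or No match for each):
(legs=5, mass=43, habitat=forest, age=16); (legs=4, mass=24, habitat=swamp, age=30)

Match, Match

One predicate separates the groups cleanly: legs ≥ 4 AND age ≥ 6.
(legs=5, mass=43, habitat=forest, age=16) → legs = 5, age = 16 → Match.
(legs=4, mass=24, habitat=swamp, age=30) → legs = 4, age = 30 → Match.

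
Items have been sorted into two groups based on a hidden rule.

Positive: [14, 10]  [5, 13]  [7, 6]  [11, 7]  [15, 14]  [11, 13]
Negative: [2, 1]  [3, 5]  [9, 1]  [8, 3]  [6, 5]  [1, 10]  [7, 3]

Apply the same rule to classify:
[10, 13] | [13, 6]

Positive, Positive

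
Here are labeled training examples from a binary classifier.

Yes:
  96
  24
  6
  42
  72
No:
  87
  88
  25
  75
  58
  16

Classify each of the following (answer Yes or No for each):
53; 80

The pattern is that an item is 'Yes' exactly when: multiple of 6.
53 — 53 = 6·8 + 5, hence No.
80 — 80 = 6·13 + 2, hence No.

No, No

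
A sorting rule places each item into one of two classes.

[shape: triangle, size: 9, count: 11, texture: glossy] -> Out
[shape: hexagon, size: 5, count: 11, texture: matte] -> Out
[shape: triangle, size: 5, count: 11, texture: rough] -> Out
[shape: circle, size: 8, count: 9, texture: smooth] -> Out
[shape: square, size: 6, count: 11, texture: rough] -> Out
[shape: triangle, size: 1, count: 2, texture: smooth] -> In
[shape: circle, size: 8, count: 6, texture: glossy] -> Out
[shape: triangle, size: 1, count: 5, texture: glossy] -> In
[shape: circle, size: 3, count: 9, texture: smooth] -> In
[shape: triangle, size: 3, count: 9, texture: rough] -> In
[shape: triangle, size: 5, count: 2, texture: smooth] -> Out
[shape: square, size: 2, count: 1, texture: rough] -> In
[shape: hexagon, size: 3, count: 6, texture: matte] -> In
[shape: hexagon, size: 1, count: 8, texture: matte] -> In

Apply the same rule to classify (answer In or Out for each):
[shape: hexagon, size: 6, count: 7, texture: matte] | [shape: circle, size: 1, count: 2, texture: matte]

Out, In

The distinguishing property — size ≤ 3 — holds for all the 'In' cases and none of the 'Out' cases.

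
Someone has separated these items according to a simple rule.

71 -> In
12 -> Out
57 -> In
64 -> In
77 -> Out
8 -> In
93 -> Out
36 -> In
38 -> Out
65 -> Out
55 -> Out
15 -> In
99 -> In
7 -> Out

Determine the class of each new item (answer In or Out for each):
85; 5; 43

Looking at the examples, the only property every 'In' case has and every 'Out' case lacks is: ≡ 1 (mod 7).

In, Out, In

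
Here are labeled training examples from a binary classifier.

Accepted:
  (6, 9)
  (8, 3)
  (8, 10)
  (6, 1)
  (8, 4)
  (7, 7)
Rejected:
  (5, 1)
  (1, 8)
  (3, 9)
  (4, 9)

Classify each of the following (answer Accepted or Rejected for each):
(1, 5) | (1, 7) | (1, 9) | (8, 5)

The common property of the 'Accepted' items is: first ≥ 6. No 'Rejected' item has it.

Rejected, Rejected, Rejected, Accepted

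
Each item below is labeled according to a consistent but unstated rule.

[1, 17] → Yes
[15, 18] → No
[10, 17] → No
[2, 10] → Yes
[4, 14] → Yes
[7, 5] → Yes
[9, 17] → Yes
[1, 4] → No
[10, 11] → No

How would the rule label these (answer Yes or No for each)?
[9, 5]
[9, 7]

Yes, Yes

The rule appears to be: sum is even.
[9, 5]: Yes (9+5 = 14).
[9, 7]: Yes (9+7 = 16).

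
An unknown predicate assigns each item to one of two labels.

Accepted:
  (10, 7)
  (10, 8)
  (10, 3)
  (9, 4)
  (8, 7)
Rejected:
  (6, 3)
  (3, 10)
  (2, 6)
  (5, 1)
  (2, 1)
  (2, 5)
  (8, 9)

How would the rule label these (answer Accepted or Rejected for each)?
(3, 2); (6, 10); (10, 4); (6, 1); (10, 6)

Rejected, Rejected, Accepted, Rejected, Accepted

Rule: first > second AND sum ≥ 13. This holds for each 'Accepted' example and fails for each 'Rejected' one.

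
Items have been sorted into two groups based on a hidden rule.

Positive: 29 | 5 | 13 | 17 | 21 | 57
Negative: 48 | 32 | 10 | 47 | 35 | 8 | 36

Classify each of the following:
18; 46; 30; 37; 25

Negative, Negative, Negative, Positive, Positive

Checking candidate rules against both groups, what survives is: ≡ 1 (mod 4).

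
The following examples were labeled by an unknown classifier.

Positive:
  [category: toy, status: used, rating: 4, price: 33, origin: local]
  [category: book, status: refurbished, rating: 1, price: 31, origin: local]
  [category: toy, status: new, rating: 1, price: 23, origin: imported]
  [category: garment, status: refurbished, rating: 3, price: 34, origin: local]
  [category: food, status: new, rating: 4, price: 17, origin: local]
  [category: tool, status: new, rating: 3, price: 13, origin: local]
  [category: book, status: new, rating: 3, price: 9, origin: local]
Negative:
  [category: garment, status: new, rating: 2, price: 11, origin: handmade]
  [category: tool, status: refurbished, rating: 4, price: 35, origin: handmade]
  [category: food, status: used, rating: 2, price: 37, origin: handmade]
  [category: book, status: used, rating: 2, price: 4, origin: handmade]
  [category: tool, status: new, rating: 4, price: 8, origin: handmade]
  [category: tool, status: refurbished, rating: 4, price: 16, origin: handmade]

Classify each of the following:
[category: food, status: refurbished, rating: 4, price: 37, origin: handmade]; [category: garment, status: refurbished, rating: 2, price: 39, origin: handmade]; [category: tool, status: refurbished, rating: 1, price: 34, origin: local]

Negative, Negative, Positive

One predicate separates the groups cleanly: origin is not handmade.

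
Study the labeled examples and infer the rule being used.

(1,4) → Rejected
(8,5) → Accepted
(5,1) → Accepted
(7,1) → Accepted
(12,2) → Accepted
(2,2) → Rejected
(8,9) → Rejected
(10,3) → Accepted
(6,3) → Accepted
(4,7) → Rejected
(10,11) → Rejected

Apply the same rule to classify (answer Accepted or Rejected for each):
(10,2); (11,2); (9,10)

All 'Accepted' examples share one property — first > second — and every 'Rejected' example lacks it.
(10,2): 10 > 2 — passes, so Accepted. (11,2): 11 > 2 — passes, so Accepted. (9,10): 9 < 10 — fails this test, so Rejected.

Accepted, Accepted, Rejected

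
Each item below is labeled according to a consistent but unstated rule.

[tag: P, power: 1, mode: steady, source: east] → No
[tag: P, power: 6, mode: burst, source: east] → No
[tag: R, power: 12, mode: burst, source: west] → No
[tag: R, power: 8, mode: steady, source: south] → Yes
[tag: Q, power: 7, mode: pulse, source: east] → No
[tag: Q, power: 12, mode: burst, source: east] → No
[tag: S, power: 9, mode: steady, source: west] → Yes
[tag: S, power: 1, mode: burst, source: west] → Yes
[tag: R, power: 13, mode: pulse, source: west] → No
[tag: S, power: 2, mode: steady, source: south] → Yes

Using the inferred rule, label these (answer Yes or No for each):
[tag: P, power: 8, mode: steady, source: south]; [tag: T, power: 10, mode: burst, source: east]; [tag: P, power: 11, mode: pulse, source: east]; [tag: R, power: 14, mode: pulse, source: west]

'Yes' ⟺ tag is S OR source is south.
[tag: P, power: 8, mode: steady, source: south] → tag is P, source is south → Yes.
[tag: T, power: 10, mode: burst, source: east] → tag is T, source is east → No.
[tag: P, power: 11, mode: pulse, source: east] → tag is P, source is east → No.
[tag: R, power: 14, mode: pulse, source: west] → tag is R, source is west → No.

Yes, No, No, No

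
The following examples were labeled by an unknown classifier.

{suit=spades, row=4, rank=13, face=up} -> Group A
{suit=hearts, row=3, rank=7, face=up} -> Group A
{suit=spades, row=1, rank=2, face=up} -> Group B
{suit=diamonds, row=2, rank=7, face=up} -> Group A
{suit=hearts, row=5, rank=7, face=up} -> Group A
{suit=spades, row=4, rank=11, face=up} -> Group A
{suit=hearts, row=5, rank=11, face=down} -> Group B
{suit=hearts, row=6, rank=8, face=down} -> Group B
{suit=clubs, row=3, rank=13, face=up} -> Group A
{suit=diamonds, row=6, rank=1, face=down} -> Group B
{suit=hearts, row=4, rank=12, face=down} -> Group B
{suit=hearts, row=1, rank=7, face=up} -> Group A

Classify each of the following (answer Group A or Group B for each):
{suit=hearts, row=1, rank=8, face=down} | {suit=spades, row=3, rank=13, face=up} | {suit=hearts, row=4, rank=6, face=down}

The common property of the 'Group A' items is: face is up AND rank ≥ 7. No 'Group B' item has it.

Group B, Group A, Group B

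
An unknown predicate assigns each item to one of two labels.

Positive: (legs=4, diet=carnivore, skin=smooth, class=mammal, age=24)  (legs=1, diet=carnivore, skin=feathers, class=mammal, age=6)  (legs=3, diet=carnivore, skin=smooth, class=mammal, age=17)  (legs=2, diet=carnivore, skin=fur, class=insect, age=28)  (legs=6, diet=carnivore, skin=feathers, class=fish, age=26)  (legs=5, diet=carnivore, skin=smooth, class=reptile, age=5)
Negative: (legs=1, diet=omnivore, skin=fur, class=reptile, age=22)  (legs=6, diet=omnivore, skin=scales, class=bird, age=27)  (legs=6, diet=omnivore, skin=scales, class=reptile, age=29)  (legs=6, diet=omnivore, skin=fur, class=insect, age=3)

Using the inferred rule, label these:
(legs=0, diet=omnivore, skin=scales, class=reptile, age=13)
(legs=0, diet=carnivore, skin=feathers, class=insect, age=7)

Negative, Positive

'Positive' ⟺ diet is carnivore.
Negative: (legs=0, diet=omnivore, skin=scales, class=reptile, age=13), since diet is omnivore.
Positive: (legs=0, diet=carnivore, skin=feathers, class=insect, age=7), since diet is carnivore.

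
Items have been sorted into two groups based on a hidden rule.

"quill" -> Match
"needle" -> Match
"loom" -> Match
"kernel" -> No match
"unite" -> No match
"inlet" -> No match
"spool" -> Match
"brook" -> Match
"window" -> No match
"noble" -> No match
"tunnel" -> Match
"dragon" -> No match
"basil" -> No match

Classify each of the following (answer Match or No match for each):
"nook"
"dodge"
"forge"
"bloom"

Match, No match, No match, Match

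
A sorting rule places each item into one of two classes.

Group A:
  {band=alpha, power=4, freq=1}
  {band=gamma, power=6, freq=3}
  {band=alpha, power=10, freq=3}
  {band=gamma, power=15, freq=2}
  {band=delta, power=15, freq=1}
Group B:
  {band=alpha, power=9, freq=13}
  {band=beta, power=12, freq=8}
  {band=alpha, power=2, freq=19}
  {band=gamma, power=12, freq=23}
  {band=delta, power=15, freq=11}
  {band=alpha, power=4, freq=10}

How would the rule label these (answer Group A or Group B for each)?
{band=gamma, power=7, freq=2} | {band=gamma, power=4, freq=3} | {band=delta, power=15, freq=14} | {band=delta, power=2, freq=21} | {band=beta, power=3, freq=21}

Group A, Group A, Group B, Group B, Group B

The common property of the 'Group A' items is: freq ≤ 3. No 'Group B' item has it.
{band=gamma, power=7, freq=2} — freq = 2, hence Group A. {band=gamma, power=4, freq=3} — freq = 3, hence Group A. {band=delta, power=15, freq=14} — freq = 14, hence Group B. {band=delta, power=2, freq=21} — freq = 21, hence Group B. {band=beta, power=3, freq=21} — freq = 21, hence Group B.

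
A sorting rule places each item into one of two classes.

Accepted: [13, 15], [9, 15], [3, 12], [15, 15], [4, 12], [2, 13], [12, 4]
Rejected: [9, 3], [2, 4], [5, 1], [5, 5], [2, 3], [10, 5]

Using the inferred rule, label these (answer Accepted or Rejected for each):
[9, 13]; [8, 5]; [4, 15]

Every 'Accepted' example satisfies: max ≥ 12. None of the 'Rejected' examples do.
[9, 13]: Accepted (max 13).
[8, 5]: Rejected (max 8).
[4, 15]: Accepted (max 15).

Accepted, Rejected, Accepted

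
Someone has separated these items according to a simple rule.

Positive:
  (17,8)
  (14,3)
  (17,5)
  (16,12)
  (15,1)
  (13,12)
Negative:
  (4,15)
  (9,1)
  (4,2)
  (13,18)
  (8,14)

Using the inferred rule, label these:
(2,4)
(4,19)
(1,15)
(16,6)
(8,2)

Negative, Negative, Negative, Positive, Negative

'Positive' ⟺ first > second AND sum ≥ 16.
(2,4): 2 < 4, 2+4 = 6 — fails the rule, so Negative. (4,19): 4 < 19, 4+19 = 23 — fails the rule, so Negative. (1,15): 1 < 15, 1+15 = 16 — fails the rule, so Negative. (16,6): 16 > 6, 16+6 = 22 — satisfies this, so Positive. (8,2): 8 > 2, 8+2 = 10 — fails the rule, so Negative.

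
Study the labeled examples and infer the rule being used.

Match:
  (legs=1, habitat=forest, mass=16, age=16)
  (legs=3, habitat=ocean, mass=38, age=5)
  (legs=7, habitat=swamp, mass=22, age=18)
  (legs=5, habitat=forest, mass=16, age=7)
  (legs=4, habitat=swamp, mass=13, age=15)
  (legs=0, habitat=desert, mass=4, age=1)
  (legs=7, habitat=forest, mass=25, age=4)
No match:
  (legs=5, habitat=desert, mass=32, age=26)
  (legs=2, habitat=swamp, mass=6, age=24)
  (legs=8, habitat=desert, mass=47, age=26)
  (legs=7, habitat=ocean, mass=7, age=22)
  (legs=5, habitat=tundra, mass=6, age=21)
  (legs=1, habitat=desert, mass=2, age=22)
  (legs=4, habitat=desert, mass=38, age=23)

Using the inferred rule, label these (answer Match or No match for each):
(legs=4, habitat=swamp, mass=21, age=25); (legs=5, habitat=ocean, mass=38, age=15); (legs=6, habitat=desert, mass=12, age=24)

No match, Match, No match

The simplest hypothesis consistent with all the labels is: age ≤ 18.
(legs=4, habitat=swamp, mass=21, age=25): No match (age = 25).
(legs=5, habitat=ocean, mass=38, age=15): Match (age = 15).
(legs=6, habitat=desert, mass=12, age=24): No match (age = 24).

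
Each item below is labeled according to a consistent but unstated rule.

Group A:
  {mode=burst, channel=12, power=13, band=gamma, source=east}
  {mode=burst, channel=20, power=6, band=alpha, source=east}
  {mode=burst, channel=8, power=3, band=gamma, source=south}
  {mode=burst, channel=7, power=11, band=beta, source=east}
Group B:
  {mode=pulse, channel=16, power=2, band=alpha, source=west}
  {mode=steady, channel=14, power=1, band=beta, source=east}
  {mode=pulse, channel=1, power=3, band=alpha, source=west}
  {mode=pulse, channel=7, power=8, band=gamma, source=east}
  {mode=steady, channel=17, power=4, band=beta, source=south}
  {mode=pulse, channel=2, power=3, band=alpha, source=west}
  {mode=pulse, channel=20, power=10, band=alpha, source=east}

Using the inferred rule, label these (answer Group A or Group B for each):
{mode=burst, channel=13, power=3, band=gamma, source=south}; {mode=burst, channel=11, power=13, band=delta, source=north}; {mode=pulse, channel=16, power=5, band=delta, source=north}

Group A, Group A, Group B

The rule appears to be: mode is burst.
{mode=burst, channel=13, power=3, band=gamma, source=south} — mode is burst, hence Group A.
{mode=burst, channel=11, power=13, band=delta, source=north} — mode is burst, hence Group A.
{mode=pulse, channel=16, power=5, band=delta, source=north} — mode is pulse, hence Group B.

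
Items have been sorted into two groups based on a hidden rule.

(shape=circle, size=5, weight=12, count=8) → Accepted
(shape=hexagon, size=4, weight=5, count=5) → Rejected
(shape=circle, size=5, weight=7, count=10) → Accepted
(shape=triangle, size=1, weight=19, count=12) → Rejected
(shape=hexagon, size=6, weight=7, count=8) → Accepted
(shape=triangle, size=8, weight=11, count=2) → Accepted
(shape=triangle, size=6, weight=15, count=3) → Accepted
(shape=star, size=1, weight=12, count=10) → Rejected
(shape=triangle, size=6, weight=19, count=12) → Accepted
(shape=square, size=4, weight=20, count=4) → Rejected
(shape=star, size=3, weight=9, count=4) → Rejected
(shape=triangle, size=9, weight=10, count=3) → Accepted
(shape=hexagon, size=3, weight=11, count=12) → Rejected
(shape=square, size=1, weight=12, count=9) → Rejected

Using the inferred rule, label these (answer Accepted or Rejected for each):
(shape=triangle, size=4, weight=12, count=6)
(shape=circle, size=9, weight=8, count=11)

A rule that fits every label: size ≥ 5 — true of each 'Accepted' example, false of each 'Rejected' one.
(shape=triangle, size=4, weight=12, count=6): Rejected (size = 4).
(shape=circle, size=9, weight=8, count=11): Accepted (size = 9).

Rejected, Accepted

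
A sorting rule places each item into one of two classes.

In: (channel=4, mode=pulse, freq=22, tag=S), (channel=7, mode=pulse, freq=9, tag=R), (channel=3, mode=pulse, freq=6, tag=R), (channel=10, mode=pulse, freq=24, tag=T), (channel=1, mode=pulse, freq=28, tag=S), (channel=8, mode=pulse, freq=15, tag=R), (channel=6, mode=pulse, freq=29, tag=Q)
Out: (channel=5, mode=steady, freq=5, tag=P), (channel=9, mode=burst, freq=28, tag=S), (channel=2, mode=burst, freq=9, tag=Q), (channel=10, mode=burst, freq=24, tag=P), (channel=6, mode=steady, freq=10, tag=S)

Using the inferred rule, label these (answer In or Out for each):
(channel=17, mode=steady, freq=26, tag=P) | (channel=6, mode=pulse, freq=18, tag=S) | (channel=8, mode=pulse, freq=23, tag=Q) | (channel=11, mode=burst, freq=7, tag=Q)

Out, In, In, Out

Every 'In' example satisfies: mode is pulse. None of the 'Out' examples do.
(channel=17, mode=steady, freq=26, tag=P) — mode is steady, hence Out. (channel=6, mode=pulse, freq=18, tag=S) — mode is pulse, hence In. (channel=8, mode=pulse, freq=23, tag=Q) — mode is pulse, hence In. (channel=11, mode=burst, freq=7, tag=Q) — mode is burst, hence Out.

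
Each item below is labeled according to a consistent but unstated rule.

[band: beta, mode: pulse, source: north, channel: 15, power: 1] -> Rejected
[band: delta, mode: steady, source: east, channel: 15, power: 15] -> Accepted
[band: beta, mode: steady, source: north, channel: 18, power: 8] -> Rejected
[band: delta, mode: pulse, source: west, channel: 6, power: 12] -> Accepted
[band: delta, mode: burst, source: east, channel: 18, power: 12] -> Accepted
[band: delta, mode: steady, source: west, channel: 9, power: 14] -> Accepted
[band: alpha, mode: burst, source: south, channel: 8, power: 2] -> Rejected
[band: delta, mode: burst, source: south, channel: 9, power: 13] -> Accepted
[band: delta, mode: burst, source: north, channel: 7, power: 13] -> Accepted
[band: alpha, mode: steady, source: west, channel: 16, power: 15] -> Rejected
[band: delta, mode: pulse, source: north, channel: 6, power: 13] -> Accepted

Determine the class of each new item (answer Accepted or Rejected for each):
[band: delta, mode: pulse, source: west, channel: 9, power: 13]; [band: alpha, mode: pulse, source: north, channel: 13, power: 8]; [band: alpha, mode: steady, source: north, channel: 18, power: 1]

Accepted, Rejected, Rejected

Every 'Accepted' example satisfies: band is delta. None of the 'Rejected' examples do.
[band: delta, mode: pulse, source: west, channel: 9, power: 13] → band is delta → Accepted. [band: alpha, mode: pulse, source: north, channel: 13, power: 8] → band is alpha → Rejected. [band: alpha, mode: steady, source: north, channel: 18, power: 1] → band is alpha → Rejected.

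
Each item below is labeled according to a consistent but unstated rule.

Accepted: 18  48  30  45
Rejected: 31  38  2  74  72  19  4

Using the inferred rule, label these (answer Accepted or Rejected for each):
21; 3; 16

Accepted, Accepted, Rejected

Every 'Accepted' example satisfies: multiple of 3 AND at most 48. None of the 'Rejected' examples do.
21: Accepted (21 = 3·7, 21 ≤ 48).
3: Accepted (3 = 3·1, 3 ≤ 48).
16: Rejected (16 = 3·5 + 1, 16 ≤ 48).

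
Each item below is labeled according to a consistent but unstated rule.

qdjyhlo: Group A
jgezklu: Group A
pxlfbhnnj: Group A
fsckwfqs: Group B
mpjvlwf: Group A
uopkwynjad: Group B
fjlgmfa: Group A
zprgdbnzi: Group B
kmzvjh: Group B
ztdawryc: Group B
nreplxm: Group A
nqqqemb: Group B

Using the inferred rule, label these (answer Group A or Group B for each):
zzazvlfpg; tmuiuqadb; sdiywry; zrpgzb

Group A, Group B, Group B, Group B

Every 'Group A' example satisfies: contains 'l'. None of the 'Group B' examples do.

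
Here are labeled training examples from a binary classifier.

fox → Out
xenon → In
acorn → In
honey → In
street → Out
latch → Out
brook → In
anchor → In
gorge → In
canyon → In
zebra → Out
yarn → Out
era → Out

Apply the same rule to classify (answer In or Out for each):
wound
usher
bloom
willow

All 'In' examples share one property — length ≥ 4 AND contains 'o' — and every 'Out' example lacks it.
In: wound, since length 5, has 'o'.
Out: usher, since length 5, no 'o'.
In: bloom, since length 5, has 'o'.
In: willow, since length 6, has 'o'.

In, Out, In, In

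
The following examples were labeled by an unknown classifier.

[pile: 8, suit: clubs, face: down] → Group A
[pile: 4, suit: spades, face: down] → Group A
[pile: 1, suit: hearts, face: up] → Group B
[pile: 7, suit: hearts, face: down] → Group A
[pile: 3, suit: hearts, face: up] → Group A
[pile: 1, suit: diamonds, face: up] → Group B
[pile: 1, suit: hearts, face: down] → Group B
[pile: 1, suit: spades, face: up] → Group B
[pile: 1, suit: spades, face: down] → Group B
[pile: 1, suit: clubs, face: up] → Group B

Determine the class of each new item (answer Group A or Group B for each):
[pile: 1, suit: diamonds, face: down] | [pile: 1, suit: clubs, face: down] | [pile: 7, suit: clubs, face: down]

'Group A' ⟺ pile ≥ 3.

Group B, Group B, Group A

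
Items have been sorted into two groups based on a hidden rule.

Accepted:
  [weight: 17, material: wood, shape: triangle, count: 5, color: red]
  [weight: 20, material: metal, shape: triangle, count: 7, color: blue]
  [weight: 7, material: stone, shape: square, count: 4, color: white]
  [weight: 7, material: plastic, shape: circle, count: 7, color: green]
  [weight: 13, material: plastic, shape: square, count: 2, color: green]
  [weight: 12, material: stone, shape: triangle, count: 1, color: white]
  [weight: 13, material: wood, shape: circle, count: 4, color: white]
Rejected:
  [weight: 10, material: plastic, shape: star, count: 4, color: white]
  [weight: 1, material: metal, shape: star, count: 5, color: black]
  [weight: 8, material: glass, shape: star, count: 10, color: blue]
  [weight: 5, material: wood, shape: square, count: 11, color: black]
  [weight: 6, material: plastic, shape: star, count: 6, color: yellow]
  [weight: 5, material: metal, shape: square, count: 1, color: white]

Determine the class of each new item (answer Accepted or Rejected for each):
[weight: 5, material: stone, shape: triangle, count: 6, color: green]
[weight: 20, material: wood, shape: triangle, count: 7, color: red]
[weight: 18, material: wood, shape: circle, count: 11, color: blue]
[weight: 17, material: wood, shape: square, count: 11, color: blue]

All 'Accepted' examples share one property — weight = 7 OR weight ≥ 12 — and every 'Rejected' example lacks it.
[weight: 5, material: stone, shape: triangle, count: 6, color: green]: Rejected (weight = 5). [weight: 20, material: wood, shape: triangle, count: 7, color: red]: Accepted (weight = 20). [weight: 18, material: wood, shape: circle, count: 11, color: blue]: Accepted (weight = 18). [weight: 17, material: wood, shape: square, count: 11, color: blue]: Accepted (weight = 17).

Rejected, Accepted, Accepted, Accepted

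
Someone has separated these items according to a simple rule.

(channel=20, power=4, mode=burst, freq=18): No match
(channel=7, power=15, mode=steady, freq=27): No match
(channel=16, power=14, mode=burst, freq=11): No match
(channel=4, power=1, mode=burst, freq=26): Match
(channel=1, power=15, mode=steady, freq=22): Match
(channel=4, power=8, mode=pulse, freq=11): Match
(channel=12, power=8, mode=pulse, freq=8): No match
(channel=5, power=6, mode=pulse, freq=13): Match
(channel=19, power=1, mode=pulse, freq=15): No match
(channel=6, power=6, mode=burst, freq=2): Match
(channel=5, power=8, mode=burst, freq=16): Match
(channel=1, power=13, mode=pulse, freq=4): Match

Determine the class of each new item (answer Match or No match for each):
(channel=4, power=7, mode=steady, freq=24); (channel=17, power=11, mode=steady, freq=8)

Match, No match

One predicate separates the groups cleanly: channel ≤ 6.
(channel=4, power=7, mode=steady, freq=24): channel = 4, has this property → Match. (channel=17, power=11, mode=steady, freq=8): channel = 17, fails the rule → No match.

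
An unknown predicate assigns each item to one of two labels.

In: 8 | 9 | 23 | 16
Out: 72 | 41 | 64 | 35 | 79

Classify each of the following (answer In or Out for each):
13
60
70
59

Rule: at most 23. This holds for each 'In' example and fails for each 'Out' one.
13: In (13 ≤ 23). 60: Out (60 > 23). 70: Out (70 > 23). 59: Out (59 > 23).

In, Out, Out, Out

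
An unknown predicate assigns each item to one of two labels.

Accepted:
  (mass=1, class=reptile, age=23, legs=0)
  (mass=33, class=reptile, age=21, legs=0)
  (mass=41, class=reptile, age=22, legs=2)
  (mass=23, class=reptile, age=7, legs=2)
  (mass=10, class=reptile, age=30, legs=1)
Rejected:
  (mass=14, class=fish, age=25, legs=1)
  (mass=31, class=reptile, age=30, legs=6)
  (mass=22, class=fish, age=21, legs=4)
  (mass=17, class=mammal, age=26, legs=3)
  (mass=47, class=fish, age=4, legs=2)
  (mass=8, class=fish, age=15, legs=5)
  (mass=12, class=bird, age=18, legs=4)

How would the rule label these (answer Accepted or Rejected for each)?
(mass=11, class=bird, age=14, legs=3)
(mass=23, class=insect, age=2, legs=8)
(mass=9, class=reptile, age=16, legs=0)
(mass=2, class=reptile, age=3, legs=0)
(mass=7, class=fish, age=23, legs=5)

The classifier is using: class is reptile AND legs ≤ 2.
(mass=11, class=bird, age=14, legs=3) → class is bird, legs = 3 → Rejected.
(mass=23, class=insect, age=2, legs=8) → class is insect, legs = 8 → Rejected.
(mass=9, class=reptile, age=16, legs=0) → class is reptile, legs = 0 → Accepted.
(mass=2, class=reptile, age=3, legs=0) → class is reptile, legs = 0 → Accepted.
(mass=7, class=fish, age=23, legs=5) → class is fish, legs = 5 → Rejected.

Rejected, Rejected, Accepted, Accepted, Rejected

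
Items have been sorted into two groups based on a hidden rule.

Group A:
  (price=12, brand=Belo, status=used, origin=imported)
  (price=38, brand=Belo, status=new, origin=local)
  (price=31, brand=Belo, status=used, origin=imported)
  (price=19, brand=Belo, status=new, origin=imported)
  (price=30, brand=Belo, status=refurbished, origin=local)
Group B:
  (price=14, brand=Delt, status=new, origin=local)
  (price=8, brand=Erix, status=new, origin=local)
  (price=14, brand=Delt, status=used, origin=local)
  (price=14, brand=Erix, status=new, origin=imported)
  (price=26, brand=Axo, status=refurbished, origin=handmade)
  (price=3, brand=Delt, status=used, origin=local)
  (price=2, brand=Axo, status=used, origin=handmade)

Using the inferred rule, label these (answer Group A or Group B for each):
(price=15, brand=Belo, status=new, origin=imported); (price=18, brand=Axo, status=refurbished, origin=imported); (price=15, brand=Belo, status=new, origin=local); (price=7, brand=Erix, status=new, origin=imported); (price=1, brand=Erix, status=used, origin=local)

The classifier is using: brand is Belo.

Group A, Group B, Group A, Group B, Group B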